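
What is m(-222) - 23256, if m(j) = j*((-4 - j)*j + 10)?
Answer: 10718436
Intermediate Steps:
m(j) = j*(10 + j*(-4 - j)) (m(j) = j*(j*(-4 - j) + 10) = j*(10 + j*(-4 - j)))
m(-222) - 23256 = -222*(10 - 1*(-222)**2 - 4*(-222)) - 23256 = -222*(10 - 1*49284 + 888) - 23256 = -222*(10 - 49284 + 888) - 23256 = -222*(-48386) - 23256 = 10741692 - 23256 = 10718436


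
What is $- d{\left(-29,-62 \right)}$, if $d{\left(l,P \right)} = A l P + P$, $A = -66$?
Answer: $118730$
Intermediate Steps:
$d{\left(l,P \right)} = P - 66 P l$ ($d{\left(l,P \right)} = - 66 l P + P = - 66 P l + P = P - 66 P l$)
$- d{\left(-29,-62 \right)} = - \left(-62\right) \left(1 - -1914\right) = - \left(-62\right) \left(1 + 1914\right) = - \left(-62\right) 1915 = \left(-1\right) \left(-118730\right) = 118730$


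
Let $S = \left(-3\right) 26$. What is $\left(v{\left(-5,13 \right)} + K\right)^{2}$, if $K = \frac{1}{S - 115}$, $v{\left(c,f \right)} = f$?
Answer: $\frac{6290064}{37249} \approx 168.87$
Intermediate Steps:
$S = -78$
$K = - \frac{1}{193}$ ($K = \frac{1}{-78 - 115} = \frac{1}{-193} = - \frac{1}{193} \approx -0.0051813$)
$\left(v{\left(-5,13 \right)} + K\right)^{2} = \left(13 - \frac{1}{193}\right)^{2} = \left(\frac{2508}{193}\right)^{2} = \frac{6290064}{37249}$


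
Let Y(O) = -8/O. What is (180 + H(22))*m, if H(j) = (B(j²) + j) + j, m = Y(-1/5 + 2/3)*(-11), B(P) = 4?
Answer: 300960/7 ≈ 42994.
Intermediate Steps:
m = 1320/7 (m = -8/(-1/5 + 2/3)*(-11) = -8/(-1*⅕ + 2*(⅓))*(-11) = -8/(-⅕ + ⅔)*(-11) = -8/7/15*(-11) = -8*15/7*(-11) = -120/7*(-11) = 1320/7 ≈ 188.57)
H(j) = 4 + 2*j (H(j) = (4 + j) + j = 4 + 2*j)
(180 + H(22))*m = (180 + (4 + 2*22))*(1320/7) = (180 + (4 + 44))*(1320/7) = (180 + 48)*(1320/7) = 228*(1320/7) = 300960/7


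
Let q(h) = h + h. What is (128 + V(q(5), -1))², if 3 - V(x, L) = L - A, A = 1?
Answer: 17689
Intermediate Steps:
q(h) = 2*h
V(x, L) = 4 - L (V(x, L) = 3 - (L - 1*1) = 3 - (L - 1) = 3 - (-1 + L) = 3 + (1 - L) = 4 - L)
(128 + V(q(5), -1))² = (128 + (4 - 1*(-1)))² = (128 + (4 + 1))² = (128 + 5)² = 133² = 17689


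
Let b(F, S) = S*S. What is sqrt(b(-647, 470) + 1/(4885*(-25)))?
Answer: sqrt(131784660057615)/24425 ≈ 470.00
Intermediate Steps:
b(F, S) = S**2
sqrt(b(-647, 470) + 1/(4885*(-25))) = sqrt(470**2 + 1/(4885*(-25))) = sqrt(220900 + 1/(-122125)) = sqrt(220900 - 1/122125) = sqrt(26977412499/122125) = sqrt(131784660057615)/24425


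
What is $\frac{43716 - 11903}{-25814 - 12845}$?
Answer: $- \frac{31813}{38659} \approx -0.82291$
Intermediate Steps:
$\frac{43716 - 11903}{-25814 - 12845} = \frac{31813}{-38659} = 31813 \left(- \frac{1}{38659}\right) = - \frac{31813}{38659}$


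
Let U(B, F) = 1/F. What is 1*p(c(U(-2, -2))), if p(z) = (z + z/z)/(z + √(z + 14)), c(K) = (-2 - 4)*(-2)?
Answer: 78/59 - 13*√26/118 ≈ 0.76028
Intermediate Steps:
c(K) = 12 (c(K) = -6*(-2) = 12)
p(z) = (1 + z)/(z + √(14 + z)) (p(z) = (z + 1)/(z + √(14 + z)) = (1 + z)/(z + √(14 + z)))
1*p(c(U(-2, -2))) = 1*((1 + 12)/(12 + √(14 + 12))) = 1*(13/(12 + √26)) = 13/(12 + √26)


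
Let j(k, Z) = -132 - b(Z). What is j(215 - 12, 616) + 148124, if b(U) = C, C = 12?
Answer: 147980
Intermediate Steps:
b(U) = 12
j(k, Z) = -144 (j(k, Z) = -132 - 1*12 = -132 - 12 = -144)
j(215 - 12, 616) + 148124 = -144 + 148124 = 147980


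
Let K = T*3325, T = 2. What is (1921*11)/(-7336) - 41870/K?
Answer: -6395421/696920 ≈ -9.1767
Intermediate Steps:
K = 6650 (K = 2*3325 = 6650)
(1921*11)/(-7336) - 41870/K = (1921*11)/(-7336) - 41870/6650 = 21131*(-1/7336) - 41870*1/6650 = -21131/7336 - 4187/665 = -6395421/696920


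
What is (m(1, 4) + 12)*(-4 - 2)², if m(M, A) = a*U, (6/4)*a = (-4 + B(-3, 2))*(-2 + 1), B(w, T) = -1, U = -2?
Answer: 192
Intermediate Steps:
a = 10/3 (a = 2*((-4 - 1)*(-2 + 1))/3 = 2*(-5*(-1))/3 = (⅔)*5 = 10/3 ≈ 3.3333)
m(M, A) = -20/3 (m(M, A) = (10/3)*(-2) = -20/3)
(m(1, 4) + 12)*(-4 - 2)² = (-20/3 + 12)*(-4 - 2)² = (16/3)*(-6)² = (16/3)*36 = 192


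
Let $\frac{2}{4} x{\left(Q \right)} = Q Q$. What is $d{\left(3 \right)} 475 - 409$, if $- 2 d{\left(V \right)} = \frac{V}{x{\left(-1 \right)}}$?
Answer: $- \frac{3061}{4} \approx -765.25$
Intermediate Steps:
$x{\left(Q \right)} = 2 Q^{2}$ ($x{\left(Q \right)} = 2 Q Q = 2 Q^{2}$)
$d{\left(V \right)} = - \frac{V}{4}$ ($d{\left(V \right)} = - \frac{V \frac{1}{2 \left(-1\right)^{2}}}{2} = - \frac{V \frac{1}{2 \cdot 1}}{2} = - \frac{V \frac{1}{2}}{2} = - \frac{\frac{1}{2} V}{2} = - \frac{V}{4}$)
$d{\left(3 \right)} 475 - 409 = \left(- \frac{1}{4}\right) 3 \cdot 475 - 409 = \left(- \frac{3}{4}\right) 475 - 409 = - \frac{1425}{4} - 409 = - \frac{3061}{4}$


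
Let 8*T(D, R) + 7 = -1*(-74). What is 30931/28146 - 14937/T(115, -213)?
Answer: -3361262039/1885782 ≈ -1782.4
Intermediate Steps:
T(D, R) = 67/8 (T(D, R) = -7/8 + (-1*(-74))/8 = -7/8 + (1/8)*74 = -7/8 + 37/4 = 67/8)
30931/28146 - 14937/T(115, -213) = 30931/28146 - 14937/67/8 = 30931*(1/28146) - 14937*8/67 = 30931/28146 - 119496/67 = -3361262039/1885782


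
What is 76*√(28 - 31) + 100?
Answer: 100 + 76*I*√3 ≈ 100.0 + 131.64*I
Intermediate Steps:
76*√(28 - 31) + 100 = 76*√(-3) + 100 = 76*(I*√3) + 100 = 76*I*√3 + 100 = 100 + 76*I*√3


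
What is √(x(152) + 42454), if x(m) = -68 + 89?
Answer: 5*√1699 ≈ 206.09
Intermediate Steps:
x(m) = 21
√(x(152) + 42454) = √(21 + 42454) = √42475 = 5*√1699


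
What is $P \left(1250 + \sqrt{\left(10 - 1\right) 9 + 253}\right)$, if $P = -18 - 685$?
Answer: $-878750 - 703 \sqrt{334} \approx -8.916 \cdot 10^{5}$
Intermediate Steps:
$P = -703$ ($P = -18 - 685 = -703$)
$P \left(1250 + \sqrt{\left(10 - 1\right) 9 + 253}\right) = - 703 \left(1250 + \sqrt{\left(10 - 1\right) 9 + 253}\right) = - 703 \left(1250 + \sqrt{9 \cdot 9 + 253}\right) = - 703 \left(1250 + \sqrt{81 + 253}\right) = - 703 \left(1250 + \sqrt{334}\right) = -878750 - 703 \sqrt{334}$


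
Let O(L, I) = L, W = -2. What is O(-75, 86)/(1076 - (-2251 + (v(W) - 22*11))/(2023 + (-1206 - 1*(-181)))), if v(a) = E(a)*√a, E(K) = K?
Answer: -26854707950/386169982763 + 49900*I*√2/386169982763 ≈ -0.069541 + 1.8274e-7*I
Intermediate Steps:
v(a) = a^(3/2) (v(a) = a*√a = a^(3/2))
O(-75, 86)/(1076 - (-2251 + (v(W) - 22*11))/(2023 + (-1206 - 1*(-181)))) = -75/(1076 - (-2251 + ((-2)^(3/2) - 22*11))/(2023 + (-1206 - 1*(-181)))) = -75/(1076 - (-2251 + (-2*I*√2 - 242))/(2023 + (-1206 + 181))) = -75/(1076 - (-2251 + (-242 - 2*I*√2))/(2023 - 1025)) = -75/(1076 - (-2493 - 2*I*√2)/998) = -75/(1076 - (-2493/998 - I*√2/499)) = -75/(1076 + (2493/998 + I*√2/499)) = -75/(1076341/998 + I*√2/499)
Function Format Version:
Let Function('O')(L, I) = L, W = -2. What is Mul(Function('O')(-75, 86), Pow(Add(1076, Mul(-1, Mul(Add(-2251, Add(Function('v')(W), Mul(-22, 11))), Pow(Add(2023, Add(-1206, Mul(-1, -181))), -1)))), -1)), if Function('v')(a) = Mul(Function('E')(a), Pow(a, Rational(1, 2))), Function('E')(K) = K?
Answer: Add(Rational(-26854707950, 386169982763), Mul(Rational(49900, 386169982763), I, Pow(2, Rational(1, 2)))) ≈ Add(-0.069541, Mul(1.8274e-7, I))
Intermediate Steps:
Function('v')(a) = Pow(a, Rational(3, 2)) (Function('v')(a) = Mul(a, Pow(a, Rational(1, 2))) = Pow(a, Rational(3, 2)))
Mul(Function('O')(-75, 86), Pow(Add(1076, Mul(-1, Mul(Add(-2251, Add(Function('v')(W), Mul(-22, 11))), Pow(Add(2023, Add(-1206, Mul(-1, -181))), -1)))), -1)) = Mul(-75, Pow(Add(1076, Mul(-1, Mul(Add(-2251, Add(Pow(-2, Rational(3, 2)), Mul(-22, 11))), Pow(Add(2023, Add(-1206, Mul(-1, -181))), -1)))), -1)) = Mul(-75, Pow(Add(1076, Mul(-1, Mul(Add(-2251, Add(Mul(-2, I, Pow(2, Rational(1, 2))), -242)), Pow(Add(2023, Add(-1206, 181)), -1)))), -1)) = Mul(-75, Pow(Add(1076, Mul(-1, Mul(Add(-2251, Add(-242, Mul(-2, I, Pow(2, Rational(1, 2))))), Pow(Add(2023, -1025), -1)))), -1)) = Mul(-75, Pow(Add(1076, Mul(-1, Mul(Add(-2493, Mul(-2, I, Pow(2, Rational(1, 2)))), Pow(998, -1)))), -1)) = Mul(-75, Pow(Add(1076, Mul(-1, Mul(Add(-2493, Mul(-2, I, Pow(2, Rational(1, 2)))), Rational(1, 998)))), -1)) = Mul(-75, Pow(Add(1076, Mul(-1, Add(Rational(-2493, 998), Mul(Rational(-1, 499), I, Pow(2, Rational(1, 2)))))), -1)) = Mul(-75, Pow(Add(1076, Add(Rational(2493, 998), Mul(Rational(1, 499), I, Pow(2, Rational(1, 2))))), -1)) = Mul(-75, Pow(Add(Rational(1076341, 998), Mul(Rational(1, 499), I, Pow(2, Rational(1, 2)))), -1))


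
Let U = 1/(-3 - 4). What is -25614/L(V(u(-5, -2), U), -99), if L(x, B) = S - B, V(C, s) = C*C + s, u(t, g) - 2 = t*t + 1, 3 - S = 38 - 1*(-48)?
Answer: -12807/8 ≈ -1600.9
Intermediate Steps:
S = -83 (S = 3 - (38 - 1*(-48)) = 3 - (38 + 48) = 3 - 1*86 = 3 - 86 = -83)
u(t, g) = 3 + t² (u(t, g) = 2 + (t*t + 1) = 2 + (t² + 1) = 2 + (1 + t²) = 3 + t²)
U = -⅐ (U = 1/(-7) = -⅐ ≈ -0.14286)
V(C, s) = s + C² (V(C, s) = C² + s = s + C²)
L(x, B) = -83 - B
-25614/L(V(u(-5, -2), U), -99) = -25614/(-83 - 1*(-99)) = -25614/(-83 + 99) = -25614/16 = -25614*1/16 = -12807/8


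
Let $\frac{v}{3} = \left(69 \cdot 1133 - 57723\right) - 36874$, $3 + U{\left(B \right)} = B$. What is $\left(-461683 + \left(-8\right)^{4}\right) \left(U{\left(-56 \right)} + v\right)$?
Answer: $22567733253$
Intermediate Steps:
$U{\left(B \right)} = -3 + B$
$v = -49260$ ($v = 3 \left(\left(69 \cdot 1133 - 57723\right) - 36874\right) = 3 \left(\left(78177 - 57723\right) - 36874\right) = 3 \left(20454 - 36874\right) = 3 \left(-16420\right) = -49260$)
$\left(-461683 + \left(-8\right)^{4}\right) \left(U{\left(-56 \right)} + v\right) = \left(-461683 + \left(-8\right)^{4}\right) \left(\left(-3 - 56\right) - 49260\right) = \left(-461683 + 4096\right) \left(-59 - 49260\right) = \left(-457587\right) \left(-49319\right) = 22567733253$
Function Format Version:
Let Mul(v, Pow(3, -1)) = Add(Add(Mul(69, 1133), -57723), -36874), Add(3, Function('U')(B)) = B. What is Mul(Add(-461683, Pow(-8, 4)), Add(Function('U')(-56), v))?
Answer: 22567733253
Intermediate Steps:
Function('U')(B) = Add(-3, B)
v = -49260 (v = Mul(3, Add(Add(Mul(69, 1133), -57723), -36874)) = Mul(3, Add(Add(78177, -57723), -36874)) = Mul(3, Add(20454, -36874)) = Mul(3, -16420) = -49260)
Mul(Add(-461683, Pow(-8, 4)), Add(Function('U')(-56), v)) = Mul(Add(-461683, Pow(-8, 4)), Add(Add(-3, -56), -49260)) = Mul(Add(-461683, 4096), Add(-59, -49260)) = Mul(-457587, -49319) = 22567733253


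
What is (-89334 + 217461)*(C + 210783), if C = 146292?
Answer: 45750948525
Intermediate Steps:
(-89334 + 217461)*(C + 210783) = (-89334 + 217461)*(146292 + 210783) = 128127*357075 = 45750948525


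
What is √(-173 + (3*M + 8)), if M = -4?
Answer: I*√177 ≈ 13.304*I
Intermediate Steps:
√(-173 + (3*M + 8)) = √(-173 + (3*(-4) + 8)) = √(-173 + (-12 + 8)) = √(-173 - 4) = √(-177) = I*√177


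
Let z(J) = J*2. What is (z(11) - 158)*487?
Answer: -66232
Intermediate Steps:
z(J) = 2*J
(z(11) - 158)*487 = (2*11 - 158)*487 = (22 - 158)*487 = -136*487 = -66232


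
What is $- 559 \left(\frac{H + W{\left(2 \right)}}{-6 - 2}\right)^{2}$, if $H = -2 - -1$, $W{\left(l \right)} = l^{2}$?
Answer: $- \frac{5031}{64} \approx -78.609$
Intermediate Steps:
$H = -1$ ($H = -2 + 1 = -1$)
$- 559 \left(\frac{H + W{\left(2 \right)}}{-6 - 2}\right)^{2} = - 559 \left(\frac{-1 + 2^{2}}{-6 - 2}\right)^{2} = - 559 \left(\frac{-1 + 4}{-8}\right)^{2} = - 559 \left(3 \left(- \frac{1}{8}\right)\right)^{2} = - 559 \left(- \frac{3}{8}\right)^{2} = \left(-559\right) \frac{9}{64} = - \frac{5031}{64}$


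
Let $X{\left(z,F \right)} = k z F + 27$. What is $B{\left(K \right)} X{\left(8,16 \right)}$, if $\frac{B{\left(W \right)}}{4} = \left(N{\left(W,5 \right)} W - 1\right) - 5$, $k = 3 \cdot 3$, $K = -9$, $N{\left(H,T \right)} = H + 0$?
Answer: $353700$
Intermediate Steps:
$N{\left(H,T \right)} = H$
$k = 9$
$B{\left(W \right)} = -24 + 4 W^{2}$ ($B{\left(W \right)} = 4 \left(\left(W W - 1\right) - 5\right) = 4 \left(\left(W^{2} - 1\right) - 5\right) = 4 \left(\left(-1 + W^{2}\right) - 5\right) = 4 \left(-6 + W^{2}\right) = -24 + 4 W^{2}$)
$X{\left(z,F \right)} = 27 + 9 F z$ ($X{\left(z,F \right)} = 9 z F + 27 = 9 F z + 27 = 27 + 9 F z$)
$B{\left(K \right)} X{\left(8,16 \right)} = \left(-24 + 4 \left(-9\right)^{2}\right) \left(27 + 9 \cdot 16 \cdot 8\right) = \left(-24 + 4 \cdot 81\right) \left(27 + 1152\right) = \left(-24 + 324\right) 1179 = 300 \cdot 1179 = 353700$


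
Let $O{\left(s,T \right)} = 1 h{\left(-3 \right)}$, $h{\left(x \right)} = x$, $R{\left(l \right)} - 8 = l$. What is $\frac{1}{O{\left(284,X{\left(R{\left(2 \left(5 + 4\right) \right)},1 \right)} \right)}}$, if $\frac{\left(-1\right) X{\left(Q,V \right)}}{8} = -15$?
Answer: $- \frac{1}{3} \approx -0.33333$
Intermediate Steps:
$R{\left(l \right)} = 8 + l$
$X{\left(Q,V \right)} = 120$ ($X{\left(Q,V \right)} = \left(-8\right) \left(-15\right) = 120$)
$O{\left(s,T \right)} = -3$ ($O{\left(s,T \right)} = 1 \left(-3\right) = -3$)
$\frac{1}{O{\left(284,X{\left(R{\left(2 \left(5 + 4\right) \right)},1 \right)} \right)}} = \frac{1}{-3} = - \frac{1}{3}$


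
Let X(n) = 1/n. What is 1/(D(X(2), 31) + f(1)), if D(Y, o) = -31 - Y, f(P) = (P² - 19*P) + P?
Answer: -2/97 ≈ -0.020619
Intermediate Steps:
X(n) = 1/n
f(P) = P² - 18*P
1/(D(X(2), 31) + f(1)) = 1/((-31 - 1/2) + 1*(-18 + 1)) = 1/((-31 - 1*½) + 1*(-17)) = 1/((-31 - ½) - 17) = 1/(-63/2 - 17) = 1/(-97/2) = -2/97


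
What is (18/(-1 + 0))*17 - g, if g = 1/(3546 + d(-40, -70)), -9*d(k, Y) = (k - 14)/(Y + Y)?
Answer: -75954472/248217 ≈ -306.00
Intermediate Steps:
d(k, Y) = -(-14 + k)/(18*Y) (d(k, Y) = -(k - 14)/(9*(Y + Y)) = -(-14 + k)/(9*(2*Y)) = -(-14 + k)*1/(2*Y)/9 = -(-14 + k)/(18*Y))
g = 70/248217 (g = 1/(3546 + (1/18)*(14 - 1*(-40))/(-70)) = 1/(3546 + (1/18)*(-1/70)*(14 + 40)) = 1/(3546 + (1/18)*(-1/70)*54) = 1/(3546 - 3/70) = 1/(248217/70) = 70/248217 ≈ 0.00028201)
(18/(-1 + 0))*17 - g = (18/(-1 + 0))*17 - 1*70/248217 = (18/(-1))*17 - 70/248217 = (18*(-1))*17 - 70/248217 = -18*17 - 70/248217 = -306 - 70/248217 = -75954472/248217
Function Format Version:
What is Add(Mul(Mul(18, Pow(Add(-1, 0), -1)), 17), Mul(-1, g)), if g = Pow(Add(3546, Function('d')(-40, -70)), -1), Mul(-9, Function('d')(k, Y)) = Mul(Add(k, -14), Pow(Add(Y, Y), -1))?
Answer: Rational(-75954472, 248217) ≈ -306.00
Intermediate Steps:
Function('d')(k, Y) = Mul(Rational(-1, 18), Pow(Y, -1), Add(-14, k)) (Function('d')(k, Y) = Mul(Rational(-1, 9), Mul(Add(k, -14), Pow(Add(Y, Y), -1))) = Mul(Rational(-1, 9), Mul(Add(-14, k), Pow(Mul(2, Y), -1))) = Mul(Rational(-1, 9), Mul(Add(-14, k), Mul(Rational(1, 2), Pow(Y, -1)))) = Mul(Rational(-1, 9), Mul(Rational(1, 2), Pow(Y, -1), Add(-14, k))) = Mul(Rational(-1, 18), Pow(Y, -1), Add(-14, k)))
g = Rational(70, 248217) (g = Pow(Add(3546, Mul(Rational(1, 18), Pow(-70, -1), Add(14, Mul(-1, -40)))), -1) = Pow(Add(3546, Mul(Rational(1, 18), Rational(-1, 70), Add(14, 40))), -1) = Pow(Add(3546, Mul(Rational(1, 18), Rational(-1, 70), 54)), -1) = Pow(Add(3546, Rational(-3, 70)), -1) = Pow(Rational(248217, 70), -1) = Rational(70, 248217) ≈ 0.00028201)
Add(Mul(Mul(18, Pow(Add(-1, 0), -1)), 17), Mul(-1, g)) = Add(Mul(Mul(18, Pow(Add(-1, 0), -1)), 17), Mul(-1, Rational(70, 248217))) = Add(Mul(Mul(18, Pow(-1, -1)), 17), Rational(-70, 248217)) = Add(Mul(Mul(18, -1), 17), Rational(-70, 248217)) = Add(Mul(-18, 17), Rational(-70, 248217)) = Add(-306, Rational(-70, 248217)) = Rational(-75954472, 248217)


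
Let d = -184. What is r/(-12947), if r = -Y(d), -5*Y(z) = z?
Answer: 184/64735 ≈ 0.0028424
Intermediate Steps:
Y(z) = -z/5
r = -184/5 (r = -(-1)*(-184)/5 = -1*184/5 = -184/5 ≈ -36.800)
r/(-12947) = -184/5/(-12947) = -184/5*(-1/12947) = 184/64735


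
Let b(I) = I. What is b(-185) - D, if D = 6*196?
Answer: -1361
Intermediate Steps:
D = 1176
b(-185) - D = -185 - 1*1176 = -185 - 1176 = -1361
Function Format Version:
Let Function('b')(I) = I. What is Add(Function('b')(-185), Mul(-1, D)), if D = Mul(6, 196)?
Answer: -1361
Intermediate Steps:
D = 1176
Add(Function('b')(-185), Mul(-1, D)) = Add(-185, Mul(-1, 1176)) = Add(-185, -1176) = -1361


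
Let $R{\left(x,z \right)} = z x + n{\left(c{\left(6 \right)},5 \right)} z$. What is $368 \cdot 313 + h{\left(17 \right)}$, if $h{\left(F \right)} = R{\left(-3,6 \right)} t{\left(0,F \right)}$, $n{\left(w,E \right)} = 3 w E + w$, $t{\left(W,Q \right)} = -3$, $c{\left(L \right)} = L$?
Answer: $113510$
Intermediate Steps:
$n{\left(w,E \right)} = w + 3 E w$ ($n{\left(w,E \right)} = 3 E w + w = w + 3 E w$)
$R{\left(x,z \right)} = 96 z + x z$ ($R{\left(x,z \right)} = z x + 6 \left(1 + 3 \cdot 5\right) z = x z + 6 \left(1 + 15\right) z = x z + 6 \cdot 16 z = x z + 96 z = 96 z + x z$)
$h{\left(F \right)} = -1674$ ($h{\left(F \right)} = 6 \left(96 - 3\right) \left(-3\right) = 6 \cdot 93 \left(-3\right) = 558 \left(-3\right) = -1674$)
$368 \cdot 313 + h{\left(17 \right)} = 368 \cdot 313 - 1674 = 115184 - 1674 = 113510$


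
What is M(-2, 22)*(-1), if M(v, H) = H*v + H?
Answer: 22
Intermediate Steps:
M(v, H) = H + H*v
M(-2, 22)*(-1) = (22*(1 - 2))*(-1) = (22*(-1))*(-1) = -22*(-1) = 22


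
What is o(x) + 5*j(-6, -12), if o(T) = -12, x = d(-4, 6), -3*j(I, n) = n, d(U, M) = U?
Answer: 8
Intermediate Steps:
j(I, n) = -n/3
x = -4
o(x) + 5*j(-6, -12) = -12 + 5*(-1/3*(-12)) = -12 + 5*4 = -12 + 20 = 8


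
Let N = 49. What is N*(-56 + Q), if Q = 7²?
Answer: -343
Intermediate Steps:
Q = 49
N*(-56 + Q) = 49*(-56 + 49) = 49*(-7) = -343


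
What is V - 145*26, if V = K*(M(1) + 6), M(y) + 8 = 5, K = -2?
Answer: -3776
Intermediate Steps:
M(y) = -3 (M(y) = -8 + 5 = -3)
V = -6 (V = -2*(-3 + 6) = -2*3 = -6)
V - 145*26 = -6 - 145*26 = -6 - 3770 = -3776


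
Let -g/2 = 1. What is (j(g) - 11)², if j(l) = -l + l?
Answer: 121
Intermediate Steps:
g = -2 (g = -2*1 = -2)
j(l) = 0
(j(g) - 11)² = (0 - 11)² = (-11)² = 121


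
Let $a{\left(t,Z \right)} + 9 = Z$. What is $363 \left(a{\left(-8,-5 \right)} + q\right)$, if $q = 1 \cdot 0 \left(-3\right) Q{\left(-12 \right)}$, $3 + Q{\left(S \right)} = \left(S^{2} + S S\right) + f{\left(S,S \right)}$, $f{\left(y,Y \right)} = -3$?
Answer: $-5082$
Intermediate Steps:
$a{\left(t,Z \right)} = -9 + Z$
$Q{\left(S \right)} = -6 + 2 S^{2}$ ($Q{\left(S \right)} = -3 - \left(3 - S^{2} - S S\right) = -3 + \left(\left(S^{2} + S^{2}\right) - 3\right) = -3 + \left(2 S^{2} - 3\right) = -3 + \left(-3 + 2 S^{2}\right) = -6 + 2 S^{2}$)
$q = 0$ ($q = 1 \cdot 0 \left(-3\right) \left(-6 + 2 \left(-12\right)^{2}\right) = 0 \left(-3\right) \left(-6 + 2 \cdot 144\right) = 0 \left(-6 + 288\right) = 0 \cdot 282 = 0$)
$363 \left(a{\left(-8,-5 \right)} + q\right) = 363 \left(\left(-9 - 5\right) + 0\right) = 363 \left(-14 + 0\right) = 363 \left(-14\right) = -5082$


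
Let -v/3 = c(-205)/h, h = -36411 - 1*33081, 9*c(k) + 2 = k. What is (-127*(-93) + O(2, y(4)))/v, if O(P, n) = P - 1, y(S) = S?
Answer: -273613168/23 ≈ -1.1896e+7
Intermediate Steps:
c(k) = -2/9 + k/9
h = -69492 (h = -36411 - 33081 = -69492)
O(P, n) = -1 + P
v = -23/23164 (v = -3*(-2/9 + (1/9)*(-205))/(-69492) = -3*(-2/9 - 205/9)*(-1)/69492 = -(-69)*(-1)/69492 = -3*23/69492 = -23/23164 ≈ -0.00099292)
(-127*(-93) + O(2, y(4)))/v = (-127*(-93) + (-1 + 2))/(-23/23164) = (11811 + 1)*(-23164/23) = 11812*(-23164/23) = -273613168/23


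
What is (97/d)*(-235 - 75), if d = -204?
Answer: 15035/102 ≈ 147.40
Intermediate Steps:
(97/d)*(-235 - 75) = (97/(-204))*(-235 - 75) = (97*(-1/204))*(-310) = -97/204*(-310) = 15035/102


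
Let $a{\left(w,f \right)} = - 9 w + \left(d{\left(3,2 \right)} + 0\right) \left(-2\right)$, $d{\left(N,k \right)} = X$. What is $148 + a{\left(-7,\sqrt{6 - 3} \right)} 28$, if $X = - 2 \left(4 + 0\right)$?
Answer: $2360$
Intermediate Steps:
$X = -8$ ($X = \left(-2\right) 4 = -8$)
$d{\left(N,k \right)} = -8$
$a{\left(w,f \right)} = 16 - 9 w$ ($a{\left(w,f \right)} = - 9 w + \left(-8 + 0\right) \left(-2\right) = - 9 w - -16 = - 9 w + 16 = 16 - 9 w$)
$148 + a{\left(-7,\sqrt{6 - 3} \right)} 28 = 148 + \left(16 - -63\right) 28 = 148 + \left(16 + 63\right) 28 = 148 + 79 \cdot 28 = 148 + 2212 = 2360$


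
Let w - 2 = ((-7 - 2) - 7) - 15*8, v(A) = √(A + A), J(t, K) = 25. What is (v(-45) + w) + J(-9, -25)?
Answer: -109 + 3*I*√10 ≈ -109.0 + 9.4868*I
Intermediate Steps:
v(A) = √2*√A (v(A) = √(2*A) = √2*√A)
w = -134 (w = 2 + (((-7 - 2) - 7) - 15*8) = 2 + ((-9 - 7) - 120) = 2 + (-16 - 120) = 2 - 136 = -134)
(v(-45) + w) + J(-9, -25) = (√2*√(-45) - 134) + 25 = (√2*(3*I*√5) - 134) + 25 = (3*I*√10 - 134) + 25 = (-134 + 3*I*√10) + 25 = -109 + 3*I*√10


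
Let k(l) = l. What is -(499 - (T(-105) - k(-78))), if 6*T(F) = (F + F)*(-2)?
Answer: -351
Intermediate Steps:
T(F) = -2*F/3 (T(F) = ((F + F)*(-2))/6 = ((2*F)*(-2))/6 = (-4*F)/6 = -2*F/3)
-(499 - (T(-105) - k(-78))) = -(499 - (-⅔*(-105) - 1*(-78))) = -(499 - (70 + 78)) = -(499 - 1*148) = -(499 - 148) = -1*351 = -351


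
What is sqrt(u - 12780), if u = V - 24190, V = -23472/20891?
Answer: I*sqrt(16135450934122)/20891 ≈ 192.28*I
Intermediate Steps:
V = -23472/20891 (V = -23472*1/20891 = -23472/20891 ≈ -1.1235)
u = -505376762/20891 (u = -23472/20891 - 24190 = -505376762/20891 ≈ -24191.)
sqrt(u - 12780) = sqrt(-505376762/20891 - 12780) = sqrt(-772363742/20891) = I*sqrt(16135450934122)/20891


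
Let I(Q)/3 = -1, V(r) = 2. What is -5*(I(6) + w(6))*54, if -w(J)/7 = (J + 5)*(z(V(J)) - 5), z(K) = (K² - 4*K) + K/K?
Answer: -165510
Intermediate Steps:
I(Q) = -3 (I(Q) = 3*(-1) = -3)
z(K) = 1 + K² - 4*K (z(K) = (K² - 4*K) + 1 = 1 + K² - 4*K)
w(J) = 280 + 56*J (w(J) = -7*(J + 5)*((1 + 2² - 4*2) - 5) = -7*(5 + J)*((1 + 4 - 8) - 5) = -7*(5 + J)*(-3 - 5) = -7*(5 + J)*(-8) = -7*(-40 - 8*J) = 280 + 56*J)
-5*(I(6) + w(6))*54 = -5*(-3 + (280 + 56*6))*54 = -5*(-3 + (280 + 336))*54 = -5*(-3 + 616)*54 = -5*613*54 = -3065*54 = -165510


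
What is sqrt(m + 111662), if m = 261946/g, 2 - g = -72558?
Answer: sqrt(36744640980310)/18140 ≈ 334.16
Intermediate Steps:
g = 72560 (g = 2 - 1*(-72558) = 2 + 72558 = 72560)
m = 130973/36280 (m = 261946/72560 = 261946*(1/72560) = 130973/36280 ≈ 3.6101)
sqrt(m + 111662) = sqrt(130973/36280 + 111662) = sqrt(4051228333/36280) = sqrt(36744640980310)/18140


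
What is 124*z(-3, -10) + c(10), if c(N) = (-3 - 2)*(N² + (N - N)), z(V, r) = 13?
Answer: 1112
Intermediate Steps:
c(N) = -5*N² (c(N) = -5*(N² + 0) = -5*N²)
124*z(-3, -10) + c(10) = 124*13 - 5*10² = 1612 - 5*100 = 1612 - 500 = 1112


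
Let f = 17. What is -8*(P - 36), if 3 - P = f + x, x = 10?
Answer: 480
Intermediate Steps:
P = -24 (P = 3 - (17 + 10) = 3 - 1*27 = 3 - 27 = -24)
-8*(P - 36) = -8*(-24 - 36) = -8*(-60) = 480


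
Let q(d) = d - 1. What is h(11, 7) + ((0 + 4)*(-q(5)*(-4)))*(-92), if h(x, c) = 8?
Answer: -5880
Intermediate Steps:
q(d) = -1 + d
h(11, 7) + ((0 + 4)*(-q(5)*(-4)))*(-92) = 8 + ((0 + 4)*(-(-1 + 5)*(-4)))*(-92) = 8 + (4*(-1*4*(-4)))*(-92) = 8 + (4*(-4*(-4)))*(-92) = 8 + (4*16)*(-92) = 8 + 64*(-92) = 8 - 5888 = -5880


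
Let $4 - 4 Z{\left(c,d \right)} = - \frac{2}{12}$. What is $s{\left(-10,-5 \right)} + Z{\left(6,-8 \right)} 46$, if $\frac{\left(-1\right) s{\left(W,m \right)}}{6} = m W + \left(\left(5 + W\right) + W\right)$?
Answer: $- \frac{1945}{12} \approx -162.08$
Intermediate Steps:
$Z{\left(c,d \right)} = \frac{25}{24}$ ($Z{\left(c,d \right)} = 1 - \frac{\left(-2\right) \frac{1}{12}}{4} = 1 - - \frac{1}{24} = 1 + \frac{1}{24} = \frac{25}{24}$)
$s{\left(W,m \right)} = -30 - 12 W - 6 W m$ ($s{\left(W,m \right)} = - 6 \left(m W + \left(\left(5 + W\right) + W\right)\right) = - 6 \left(W m + \left(5 + 2 W\right)\right) = - 6 \left(5 + 2 W + W m\right) = -30 - 12 W - 6 W m$)
$s{\left(-10,-5 \right)} + Z{\left(6,-8 \right)} 46 = \left(-30 - -120 - \left(-60\right) \left(-5\right)\right) + \frac{25}{24} \cdot 46 = \left(-30 + 120 - 300\right) + \frac{575}{12} = -210 + \frac{575}{12} = - \frac{1945}{12}$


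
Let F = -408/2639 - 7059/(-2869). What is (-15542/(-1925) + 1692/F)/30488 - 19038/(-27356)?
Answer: 120169801036447061/166840383208737700 ≈ 0.72027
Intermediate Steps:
F = 17458149/7571291 (F = -408*1/2639 - 7059*(-1/2869) = -408/2639 + 7059/2869 = 17458149/7571291 ≈ 2.3058)
(-15542/(-1925) + 1692/F)/30488 - 19038/(-27356) = (-15542/(-1925) + 1692/(17458149/7571291))/30488 - 19038/(-27356) = (-15542*(-1/1925) + 1692*(7571291/17458149))*(1/30488) - 19038*(-1/27356) = (15542/1925 + 4270208124/5819383)*(1/30488) + 9519/13678 = (8310595489286/11202312275)*(1/30488) + 9519/13678 = 4155297744643/170768048320100 + 9519/13678 = 120169801036447061/166840383208737700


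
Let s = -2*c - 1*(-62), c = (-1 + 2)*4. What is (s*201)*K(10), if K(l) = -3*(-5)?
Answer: 162810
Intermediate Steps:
K(l) = 15
c = 4 (c = 1*4 = 4)
s = 54 (s = -2*4 - 1*(-62) = -8 + 62 = 54)
(s*201)*K(10) = (54*201)*15 = 10854*15 = 162810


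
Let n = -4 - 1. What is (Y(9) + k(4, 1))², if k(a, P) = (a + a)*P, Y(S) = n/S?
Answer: 4489/81 ≈ 55.420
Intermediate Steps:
n = -5
Y(S) = -5/S
k(a, P) = 2*P*a (k(a, P) = (2*a)*P = 2*P*a)
(Y(9) + k(4, 1))² = (-5/9 + 2*1*4)² = (-5*⅑ + 8)² = (-5/9 + 8)² = (67/9)² = 4489/81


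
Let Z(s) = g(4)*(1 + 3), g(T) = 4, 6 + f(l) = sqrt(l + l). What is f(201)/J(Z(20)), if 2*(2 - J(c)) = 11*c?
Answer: 3/43 - sqrt(402)/86 ≈ -0.16337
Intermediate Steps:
f(l) = -6 + sqrt(2)*sqrt(l) (f(l) = -6 + sqrt(l + l) = -6 + sqrt(2*l) = -6 + sqrt(2)*sqrt(l))
Z(s) = 16 (Z(s) = 4*(1 + 3) = 4*4 = 16)
J(c) = 2 - 11*c/2
f(201)/J(Z(20)) = (-6 + sqrt(2)*sqrt(201))/(2 - 11/2*16) = (-6 + sqrt(402))/(2 - 88) = (-6 + sqrt(402))/(-86) = (-6 + sqrt(402))*(-1/86) = 3/43 - sqrt(402)/86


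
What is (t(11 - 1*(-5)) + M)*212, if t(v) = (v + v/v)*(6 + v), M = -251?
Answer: 26076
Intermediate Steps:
t(v) = (1 + v)*(6 + v) (t(v) = (v + 1)*(6 + v) = (1 + v)*(6 + v))
(t(11 - 1*(-5)) + M)*212 = ((6 + (11 - 1*(-5))² + 7*(11 - 1*(-5))) - 251)*212 = ((6 + (11 + 5)² + 7*(11 + 5)) - 251)*212 = ((6 + 16² + 7*16) - 251)*212 = ((6 + 256 + 112) - 251)*212 = (374 - 251)*212 = 123*212 = 26076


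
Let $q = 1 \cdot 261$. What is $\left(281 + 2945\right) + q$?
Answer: $3487$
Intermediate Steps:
$q = 261$
$\left(281 + 2945\right) + q = \left(281 + 2945\right) + 261 = 3226 + 261 = 3487$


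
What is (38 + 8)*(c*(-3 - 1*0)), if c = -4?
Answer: 552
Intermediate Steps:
(38 + 8)*(c*(-3 - 1*0)) = (38 + 8)*(-4*(-3 - 1*0)) = 46*(-4*(-3 + 0)) = 46*(-4*(-3)) = 46*12 = 552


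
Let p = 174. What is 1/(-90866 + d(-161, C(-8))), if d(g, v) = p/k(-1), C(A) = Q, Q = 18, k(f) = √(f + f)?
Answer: I/(-90866*I + 87*√2) ≈ -1.1005e-5 + 1.4902e-8*I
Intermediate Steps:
k(f) = √2*√f (k(f) = √(2*f) = √2*√f)
C(A) = 18
d(g, v) = -87*I*√2 (d(g, v) = 174/((√2*√(-1))) = 174/((√2*I)) = 174/((I*√2)) = 174*(-I*√2/2) = -87*I*√2)
1/(-90866 + d(-161, C(-8))) = 1/(-90866 - 87*I*√2)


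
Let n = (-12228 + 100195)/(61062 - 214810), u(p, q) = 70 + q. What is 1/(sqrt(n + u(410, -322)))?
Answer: -34*I*sqrt(5164717579)/38832463 ≈ -0.062923*I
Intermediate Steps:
n = -87967/153748 (n = 87967/(-153748) = 87967*(-1/153748) = -87967/153748 ≈ -0.57215)
1/(sqrt(n + u(410, -322))) = 1/(sqrt(-87967/153748 + (70 - 322))) = 1/(sqrt(-87967/153748 - 252)) = 1/(sqrt(-38832463/153748)) = 1/(I*sqrt(5164717579)/4522) = -34*I*sqrt(5164717579)/38832463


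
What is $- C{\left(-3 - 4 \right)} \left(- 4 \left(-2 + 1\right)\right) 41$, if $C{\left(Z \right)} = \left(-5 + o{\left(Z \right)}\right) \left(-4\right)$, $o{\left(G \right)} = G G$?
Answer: $28864$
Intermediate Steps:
$o{\left(G \right)} = G^{2}$
$C{\left(Z \right)} = 20 - 4 Z^{2}$ ($C{\left(Z \right)} = \left(-5 + Z^{2}\right) \left(-4\right) = 20 - 4 Z^{2}$)
$- C{\left(-3 - 4 \right)} \left(- 4 \left(-2 + 1\right)\right) 41 = - \left(20 - 4 \left(-3 - 4\right)^{2}\right) \left(- 4 \left(-2 + 1\right)\right) 41 = - \left(20 - 4 \left(-3 - 4\right)^{2}\right) \left(\left(-4\right) \left(-1\right)\right) 41 = - \left(20 - 4 \left(-7\right)^{2}\right) 4 \cdot 41 = - \left(20 - 196\right) 4 \cdot 41 = - \left(-176\right) 4 \cdot 41 = - \left(-704\right) 41 = \left(-1\right) \left(-28864\right) = 28864$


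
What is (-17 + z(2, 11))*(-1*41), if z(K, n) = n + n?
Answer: -205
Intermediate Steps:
z(K, n) = 2*n
(-17 + z(2, 11))*(-1*41) = (-17 + 2*11)*(-1*41) = (-17 + 22)*(-41) = 5*(-41) = -205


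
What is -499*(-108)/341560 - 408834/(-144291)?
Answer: 12284789301/4107002830 ≈ 2.9912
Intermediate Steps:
-499*(-108)/341560 - 408834/(-144291) = 53892*(1/341560) - 408834*(-1/144291) = 13473/85390 + 136278/48097 = 12284789301/4107002830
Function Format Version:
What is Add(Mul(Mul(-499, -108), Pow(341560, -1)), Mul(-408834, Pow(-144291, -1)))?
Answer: Rational(12284789301, 4107002830) ≈ 2.9912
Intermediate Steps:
Add(Mul(Mul(-499, -108), Pow(341560, -1)), Mul(-408834, Pow(-144291, -1))) = Add(Mul(53892, Rational(1, 341560)), Mul(-408834, Rational(-1, 144291))) = Add(Rational(13473, 85390), Rational(136278, 48097)) = Rational(12284789301, 4107002830)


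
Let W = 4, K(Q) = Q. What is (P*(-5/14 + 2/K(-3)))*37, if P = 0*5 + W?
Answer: -3182/21 ≈ -151.52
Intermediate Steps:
P = 4 (P = 0*5 + 4 = 0 + 4 = 4)
(P*(-5/14 + 2/K(-3)))*37 = (4*(-5/14 + 2/(-3)))*37 = (4*(-5*1/14 + 2*(-⅓)))*37 = (4*(-5/14 - ⅔))*37 = (4*(-43/42))*37 = -86/21*37 = -3182/21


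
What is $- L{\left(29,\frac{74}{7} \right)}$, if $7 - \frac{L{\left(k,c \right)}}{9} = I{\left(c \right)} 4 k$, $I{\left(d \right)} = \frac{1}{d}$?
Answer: $\frac{1323}{37} \approx 35.757$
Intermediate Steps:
$L{\left(k,c \right)} = 63 - \frac{36 k}{c}$ ($L{\left(k,c \right)} = 63 - 9 \frac{1}{c} 4 k = 63 - 9 \frac{4}{c} k = 63 - 9 \frac{4 k}{c} = 63 - \frac{36 k}{c}$)
$- L{\left(29,\frac{74}{7} \right)} = - (63 - \frac{1044}{74 \cdot \frac{1}{7}}) = - (63 - \frac{1044}{\frac{74}{7}}) = - (63 - 1044 \cdot \frac{7}{74}) = - (63 - \frac{3654}{37}) = \left(-1\right) \left(- \frac{1323}{37}\right) = \frac{1323}{37}$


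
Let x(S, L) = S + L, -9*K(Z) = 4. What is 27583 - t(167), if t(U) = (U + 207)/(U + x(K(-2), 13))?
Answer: 22285381/808 ≈ 27581.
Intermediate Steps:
K(Z) = -4/9 (K(Z) = -⅑*4 = -4/9)
x(S, L) = L + S
t(U) = (207 + U)/(113/9 + U) (t(U) = (U + 207)/(U + (13 - 4/9)) = (207 + U)/(U + 113/9) = (207 + U)/(113/9 + U))
27583 - t(167) = 27583 - 9*(207 + 167)/(113 + 9*167) = 27583 - 9*374/(113 + 1503) = 27583 - 9*374/1616 = 27583 - 1*1683/808 = 27583 - 1683/808 = 22285381/808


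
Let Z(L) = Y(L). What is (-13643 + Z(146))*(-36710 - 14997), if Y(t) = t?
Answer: 697889379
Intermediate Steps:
Z(L) = L
(-13643 + Z(146))*(-36710 - 14997) = (-13643 + 146)*(-36710 - 14997) = -13497*(-51707) = 697889379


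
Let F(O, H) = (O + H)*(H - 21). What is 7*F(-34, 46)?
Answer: 2100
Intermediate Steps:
F(O, H) = (-21 + H)*(H + O) (F(O, H) = (H + O)*(-21 + H) = (-21 + H)*(H + O))
7*F(-34, 46) = 7*(46² - 21*46 - 21*(-34) + 46*(-34)) = 7*(2116 - 966 + 714 - 1564) = 7*300 = 2100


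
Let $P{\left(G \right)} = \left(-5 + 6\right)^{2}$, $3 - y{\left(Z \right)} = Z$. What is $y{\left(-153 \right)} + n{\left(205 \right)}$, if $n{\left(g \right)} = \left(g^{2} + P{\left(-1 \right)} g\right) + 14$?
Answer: $42400$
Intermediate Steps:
$y{\left(Z \right)} = 3 - Z$
$P{\left(G \right)} = 1$ ($P{\left(G \right)} = 1^{2} = 1$)
$n{\left(g \right)} = 14 + g + g^{2}$ ($n{\left(g \right)} = \left(g^{2} + 1 g\right) + 14 = \left(g^{2} + g\right) + 14 = \left(g + g^{2}\right) + 14 = 14 + g + g^{2}$)
$y{\left(-153 \right)} + n{\left(205 \right)} = \left(3 - -153\right) + \left(14 + 205 + 205^{2}\right) = \left(3 + 153\right) + \left(14 + 205 + 42025\right) = 156 + 42244 = 42400$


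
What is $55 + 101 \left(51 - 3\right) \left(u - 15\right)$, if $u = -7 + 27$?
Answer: $24295$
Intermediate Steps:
$u = 20$
$55 + 101 \left(51 - 3\right) \left(u - 15\right) = 55 + 101 \left(51 - 3\right) \left(20 - 15\right) = 55 + 101 \cdot 48 \cdot 5 = 55 + 101 \cdot 240 = 55 + 24240 = 24295$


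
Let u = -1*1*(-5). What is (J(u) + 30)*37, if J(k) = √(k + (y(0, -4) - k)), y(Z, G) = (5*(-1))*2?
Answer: 1110 + 37*I*√10 ≈ 1110.0 + 117.0*I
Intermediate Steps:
u = 5 (u = -1*(-5) = 5)
y(Z, G) = -10 (y(Z, G) = -5*2 = -10)
J(k) = I*√10 (J(k) = √(k + (-10 - k)) = √(-10) = I*√10)
(J(u) + 30)*37 = (I*√10 + 30)*37 = (30 + I*√10)*37 = 1110 + 37*I*√10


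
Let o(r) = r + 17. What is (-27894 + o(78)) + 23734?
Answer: -4065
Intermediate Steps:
o(r) = 17 + r
(-27894 + o(78)) + 23734 = (-27894 + (17 + 78)) + 23734 = (-27894 + 95) + 23734 = -27799 + 23734 = -4065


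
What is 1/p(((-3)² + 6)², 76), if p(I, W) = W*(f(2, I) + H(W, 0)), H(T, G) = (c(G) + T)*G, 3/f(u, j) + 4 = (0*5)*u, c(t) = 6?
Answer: -1/57 ≈ -0.017544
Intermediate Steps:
f(u, j) = -¾ (f(u, j) = 3/(-4 + (0*5)*u) = 3/(-4 + 0*u) = 3/(-4 + 0) = 3/(-4) = 3*(-¼) = -¾)
H(T, G) = G*(6 + T) (H(T, G) = (6 + T)*G = G*(6 + T))
p(I, W) = -3*W/4 (p(I, W) = W*(-¾ + 0*(6 + W)) = W*(-¾ + 0) = W*(-¾) = -3*W/4)
1/p(((-3)² + 6)², 76) = 1/(-¾*76) = 1/(-57) = -1/57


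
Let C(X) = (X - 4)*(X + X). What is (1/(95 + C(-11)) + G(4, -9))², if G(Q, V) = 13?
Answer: 30536676/180625 ≈ 169.06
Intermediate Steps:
C(X) = 2*X*(-4 + X) (C(X) = (-4 + X)*(2*X) = 2*X*(-4 + X))
(1/(95 + C(-11)) + G(4, -9))² = (1/(95 + 2*(-11)*(-4 - 11)) + 13)² = (1/(95 + 2*(-11)*(-15)) + 13)² = (1/(95 + 330) + 13)² = (1/425 + 13)² = (5526/425)² = 30536676/180625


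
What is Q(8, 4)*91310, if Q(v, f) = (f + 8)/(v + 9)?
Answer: 1095720/17 ≈ 64454.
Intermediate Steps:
Q(v, f) = (8 + f)/(9 + v)
Q(8, 4)*91310 = ((8 + 4)/(9 + 8))*91310 = (12/17)*91310 = 1095720/17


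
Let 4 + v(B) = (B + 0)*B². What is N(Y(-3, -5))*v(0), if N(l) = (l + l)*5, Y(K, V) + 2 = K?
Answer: 200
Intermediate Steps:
Y(K, V) = -2 + K
v(B) = -4 + B³ (v(B) = -4 + (B + 0)*B² = -4 + B*B² = -4 + B³)
N(l) = 10*l (N(l) = (2*l)*5 = 10*l)
N(Y(-3, -5))*v(0) = (10*(-2 - 3))*(-4 + 0³) = (10*(-5))*(-4 + 0) = -50*(-4) = 200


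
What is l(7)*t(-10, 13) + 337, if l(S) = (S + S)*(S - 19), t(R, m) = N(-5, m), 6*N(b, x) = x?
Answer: -27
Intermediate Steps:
N(b, x) = x/6
t(R, m) = m/6
l(S) = 2*S*(-19 + S) (l(S) = (2*S)*(-19 + S) = 2*S*(-19 + S))
l(7)*t(-10, 13) + 337 = (2*7*(-19 + 7))*((1/6)*13) + 337 = (2*7*(-12))*(13/6) + 337 = -168*13/6 + 337 = -364 + 337 = -27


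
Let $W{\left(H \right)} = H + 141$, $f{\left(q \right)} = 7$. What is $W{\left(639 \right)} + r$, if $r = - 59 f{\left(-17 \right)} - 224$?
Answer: $143$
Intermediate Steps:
$W{\left(H \right)} = 141 + H$
$r = -637$ ($r = \left(-59\right) 7 - 224 = -413 - 224 = -637$)
$W{\left(639 \right)} + r = \left(141 + 639\right) - 637 = 780 - 637 = 143$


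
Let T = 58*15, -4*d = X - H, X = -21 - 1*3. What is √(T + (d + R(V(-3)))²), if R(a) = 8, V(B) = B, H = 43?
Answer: √23721/4 ≈ 38.504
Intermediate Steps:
X = -24 (X = -21 - 3 = -24)
d = 67/4 (d = -(-24 - 1*43)/4 = -(-24 - 43)/4 = -¼*(-67) = 67/4 ≈ 16.750)
T = 870
√(T + (d + R(V(-3)))²) = √(870 + (67/4 + 8)²) = √(870 + (99/4)²) = √(870 + 9801/16) = √(23721/16) = √23721/4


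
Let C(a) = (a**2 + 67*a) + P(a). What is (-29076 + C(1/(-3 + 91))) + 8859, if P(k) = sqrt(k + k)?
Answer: -156554551/7744 + sqrt(11)/22 ≈ -20216.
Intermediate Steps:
P(k) = sqrt(2)*sqrt(k) (P(k) = sqrt(2*k) = sqrt(2)*sqrt(k))
C(a) = a**2 + 67*a + sqrt(2)*sqrt(a) (C(a) = (a**2 + 67*a) + sqrt(2)*sqrt(a) = a**2 + 67*a + sqrt(2)*sqrt(a))
(-29076 + C(1/(-3 + 91))) + 8859 = (-29076 + ((1/(-3 + 91))**2 + 67/(-3 + 91) + sqrt(2)*sqrt(1/(-3 + 91)))) + 8859 = (-29076 + ((1/88)**2 + 67/88 + sqrt(2)*sqrt(1/88))) + 8859 = (-29076 + ((1/88)**2 + 67*(1/88) + sqrt(2)*sqrt(1/88))) + 8859 = (-29076 + (1/7744 + 67/88 + sqrt(2)*(sqrt(22)/44))) + 8859 = (-29076 + (1/7744 + 67/88 + sqrt(11)/22)) + 8859 = (-29076 + (5897/7744 + sqrt(11)/22)) + 8859 = (-225158647/7744 + sqrt(11)/22) + 8859 = -156554551/7744 + sqrt(11)/22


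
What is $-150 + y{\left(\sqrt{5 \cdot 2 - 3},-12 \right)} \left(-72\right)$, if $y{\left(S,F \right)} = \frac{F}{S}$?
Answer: $-150 + \frac{864 \sqrt{7}}{7} \approx 176.56$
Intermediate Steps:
$-150 + y{\left(\sqrt{5 \cdot 2 - 3},-12 \right)} \left(-72\right) = -150 + - \frac{12}{\sqrt{5 \cdot 2 - 3}} \left(-72\right) = -150 + - \frac{12}{\sqrt{10 - 3}} \left(-72\right) = -150 + - \frac{12}{\sqrt{7}} \left(-72\right) = -150 + - 12 \frac{\sqrt{7}}{7} \left(-72\right) = -150 + - \frac{12 \sqrt{7}}{7} \left(-72\right) = -150 + \frac{864 \sqrt{7}}{7}$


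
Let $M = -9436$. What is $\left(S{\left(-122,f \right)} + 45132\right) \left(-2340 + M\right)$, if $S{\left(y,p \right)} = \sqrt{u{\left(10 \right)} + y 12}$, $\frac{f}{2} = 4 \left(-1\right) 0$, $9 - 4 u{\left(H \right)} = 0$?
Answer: $-531474432 - 5888 i \sqrt{5847} \approx -5.3147 \cdot 10^{8} - 4.5023 \cdot 10^{5} i$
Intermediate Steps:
$u{\left(H \right)} = \frac{9}{4}$ ($u{\left(H \right)} = \frac{9}{4} - 0 = \frac{9}{4} + 0 = \frac{9}{4}$)
$f = 0$ ($f = 2 \cdot 4 \left(-1\right) 0 = 2 \left(\left(-4\right) 0\right) = 2 \cdot 0 = 0$)
$S{\left(y,p \right)} = \sqrt{\frac{9}{4} + 12 y}$ ($S{\left(y,p \right)} = \sqrt{\frac{9}{4} + y 12} = \sqrt{\frac{9}{4} + 12 y}$)
$\left(S{\left(-122,f \right)} + 45132\right) \left(-2340 + M\right) = \left(\frac{\sqrt{9 + 48 \left(-122\right)}}{2} + 45132\right) \left(-2340 - 9436\right) = \left(\frac{\sqrt{9 - 5856}}{2} + 45132\right) \left(-11776\right) = \left(\frac{\sqrt{-5847}}{2} + 45132\right) \left(-11776\right) = \left(\frac{i \sqrt{5847}}{2} + 45132\right) \left(-11776\right) = \left(45132 + \frac{i \sqrt{5847}}{2}\right) \left(-11776\right) = -531474432 - 5888 i \sqrt{5847}$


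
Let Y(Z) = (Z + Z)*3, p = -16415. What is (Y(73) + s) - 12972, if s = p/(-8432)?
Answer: -105670273/8432 ≈ -12532.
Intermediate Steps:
Y(Z) = 6*Z (Y(Z) = (2*Z)*3 = 6*Z)
s = 16415/8432 (s = -16415/(-8432) = -16415*(-1/8432) = 16415/8432 ≈ 1.9468)
(Y(73) + s) - 12972 = (6*73 + 16415/8432) - 12972 = (438 + 16415/8432) - 12972 = 3709631/8432 - 12972 = -105670273/8432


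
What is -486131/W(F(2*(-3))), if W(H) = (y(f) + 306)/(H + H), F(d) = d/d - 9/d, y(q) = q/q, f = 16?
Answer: -2430655/307 ≈ -7917.4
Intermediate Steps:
y(q) = 1
F(d) = 1 - 9/d
W(H) = 307/(2*H) (W(H) = (1 + 306)/(H + H) = 307/((2*H)) = 307*(1/(2*H)) = 307/(2*H))
-486131/W(F(2*(-3))) = -486131/(307/(2*(((-9 + 2*(-3))/((2*(-3))))))) = -486131/(307/(2*(((-9 - 6)/(-6))))) = -486131/(307/(2*((-⅙*(-15))))) = -486131/(307/(2*(5/2))) = -486131/((307/2)*(⅖)) = -486131/307/5 = -486131*5/307 = -2430655/307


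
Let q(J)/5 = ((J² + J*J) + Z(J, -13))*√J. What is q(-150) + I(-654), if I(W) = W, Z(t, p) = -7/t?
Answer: -654 + 6750007*I*√6/6 ≈ -654.0 + 2.7557e+6*I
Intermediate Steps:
q(J) = 5*√J*(-7/J + 2*J²) (q(J) = 5*(((J² + J*J) - 7/J)*√J) = 5*(((J² + J²) - 7/J)*√J) = 5*((2*J² - 7/J)*√J) = 5*((-7/J + 2*J²)*√J) = 5*(√J*(-7/J + 2*J²)) = 5*√J*(-7/J + 2*J²))
q(-150) + I(-654) = 5*(-7 + 2*(-150)³)/√(-150) - 654 = 5*(-I*√6/30)*(-7 + 2*(-3375000)) - 654 = 5*(-I*√6/30)*(-7 - 6750000) - 654 = 5*(-I*√6/30)*(-6750007) - 654 = 6750007*I*√6/6 - 654 = -654 + 6750007*I*√6/6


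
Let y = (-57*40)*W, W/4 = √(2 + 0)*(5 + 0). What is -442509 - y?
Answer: -442509 + 45600*√2 ≈ -3.7802e+5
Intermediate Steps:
W = 20*√2 (W = 4*(√(2 + 0)*(5 + 0)) = 4*(√2*5) = 4*(5*√2) = 20*√2 ≈ 28.284)
y = -45600*√2 (y = (-57*40)*(20*√2) = -45600*√2 ≈ -64488.)
-442509 - y = -442509 - (-45600)*√2 = -442509 + 45600*√2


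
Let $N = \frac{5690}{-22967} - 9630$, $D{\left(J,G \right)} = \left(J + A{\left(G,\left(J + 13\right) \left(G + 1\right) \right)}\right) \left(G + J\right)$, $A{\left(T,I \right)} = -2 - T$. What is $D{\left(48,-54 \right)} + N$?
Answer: $- \frac{234958100}{22967} \approx -10230.0$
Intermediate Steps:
$D{\left(J,G \right)} = \left(G + J\right) \left(-2 + J - G\right)$ ($D{\left(J,G \right)} = \left(J - \left(2 + G\right)\right) \left(G + J\right) = \left(-2 + J - G\right) \left(G + J\right) = \left(G + J\right) \left(-2 + J - G\right)$)
$N = - \frac{221177900}{22967}$ ($N = 5690 \left(- \frac{1}{22967}\right) - 9630 = - \frac{5690}{22967} - 9630 = - \frac{221177900}{22967} \approx -9630.3$)
$D{\left(48,-54 \right)} + N = \left(48^{2} - \left(-54\right)^{2} - -108 - 96\right) - \frac{221177900}{22967} = \left(2304 - 2916 + 108 - 96\right) - \frac{221177900}{22967} = -600 - \frac{221177900}{22967} = - \frac{234958100}{22967}$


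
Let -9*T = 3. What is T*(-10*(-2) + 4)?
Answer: -8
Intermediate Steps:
T = -1/3 (T = -1/9*3 = -1/3 ≈ -0.33333)
T*(-10*(-2) + 4) = -(-10*(-2) + 4)/3 = -(20 + 4)/3 = -1/3*24 = -8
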